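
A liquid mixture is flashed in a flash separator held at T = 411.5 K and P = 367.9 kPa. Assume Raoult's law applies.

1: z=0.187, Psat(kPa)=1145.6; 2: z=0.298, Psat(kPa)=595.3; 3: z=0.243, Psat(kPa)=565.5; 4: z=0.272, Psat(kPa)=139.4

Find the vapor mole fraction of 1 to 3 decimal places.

Raoult's law: Kᵢ = Pᵢˢᵃᵗ/P = Pᵢˢᵃᵗ/367.9.
  K_1 = 1145.6/367.9 = 3.11389, K_2 = 595.3/367.9 = 1.61810, K_3 = 565.5/367.9 = 1.53710, K_4 = 139.4/367.9 = 0.37891
Rachford–Rice: g(β) = Σ zᵢ(Kᵢ−1)/(1+β(Kᵢ−1)) = 0.
Feasibility: ΣzᵢKᵢ = 1.541, Σzᵢ/Kᵢ = 1.120 — both > 1, two phases present.
Iterate (Newton) starting at β = 0.5:
  β = 0.500: g = 0.1907, g' = -0.528 → β = 0.861
  β = 0.861: g = -0.0135, g' = -0.671 → β = 0.841
Converged at β = 0.841.
Compositions from xᵢ = zᵢ/(1+β(Kᵢ−1)), yᵢ = Kᵢxᵢ:
  1: x = 0.067, y = 0.210
  2: x = 0.196, y = 0.317
  3: x = 0.167, y = 0.257
  4: x = 0.569, y = 0.216

y_1 = 0.210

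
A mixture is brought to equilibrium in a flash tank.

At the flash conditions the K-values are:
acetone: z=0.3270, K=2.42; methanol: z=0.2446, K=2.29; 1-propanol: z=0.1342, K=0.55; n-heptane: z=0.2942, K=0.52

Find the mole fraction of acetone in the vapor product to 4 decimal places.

Rachford–Rice: g(β) = Σ zᵢ(Kᵢ−1)/(1+β(Kᵢ−1)) = 0.
Feasibility: ΣzᵢKᵢ = 1.5783, Σzᵢ/Kᵢ = 1.0517 — both > 1, two phases present.
Newton iteration, β⁰ = 0.66:
  β = 0.6600: g = 0.11753, g' = -0.4947 → β = 0.8976
  β = 0.8976: g = 0.00094, g' = -0.5006 → β = 0.8995
Converged at β = 0.8995.
Compositions from xᵢ = zᵢ/(1+β(Kᵢ−1)), yᵢ = Kᵢxᵢ:
  acetone: x = 0.1436, y = 0.3475
  methanol: x = 0.1132, y = 0.2593
  1-propanol: x = 0.2255, y = 0.1240
  n-heptane: x = 0.5177, y = 0.2692

y_acetone = 0.3475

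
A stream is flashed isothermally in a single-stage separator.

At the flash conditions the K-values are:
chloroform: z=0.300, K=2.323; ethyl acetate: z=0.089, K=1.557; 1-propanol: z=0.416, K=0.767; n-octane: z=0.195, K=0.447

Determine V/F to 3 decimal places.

Material balance + equilibrium reduce to Σ zᵢ(Kᵢ−1)/(1+V/F(Kᵢ−1)) = 0.
g(0) = ΣzᵢKᵢ − 1 = 0.242 and g(1) = 1 − Σzᵢ/Kᵢ = -0.165, so a root lies in (0, 1).
Newton–Raphson from V/F = 0.5:
  V/F = 0.500: g = 0.0189, g' = -0.350 → V/F = 0.554
Converged at V/F = 0.554.

V/F = 0.554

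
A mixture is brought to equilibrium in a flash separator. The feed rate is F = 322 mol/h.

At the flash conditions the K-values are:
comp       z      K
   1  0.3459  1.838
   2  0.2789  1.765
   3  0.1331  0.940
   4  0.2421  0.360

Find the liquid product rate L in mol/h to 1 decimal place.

L = 76.1 mol/h

Rachford–Rice: g(ψ) = Σ zᵢ(Kᵢ−1)/(1+ψ(Kᵢ−1)) = 0.
Feasibility: ΣzᵢKᵢ = 1.3403, Σzᵢ/Kᵢ = 1.1603 — both > 1, two phases present.
Iterate (Newton) starting at ψ = 0.5:
  ψ = 0.5000: g = 0.12251, g' = -0.4210 → ψ = 0.7910
  ψ = 0.7910: g = -0.01495, g' = -0.5585 → ψ = 0.7642
  ψ = 0.7642: g = -0.00031, g' = -0.5357 → ψ = 0.7637
Converged at ψ = 0.7637.
Then V = ψ·F = 0.7637·322 = 245.9 mol/h and L = F − V = 76.1 mol/h.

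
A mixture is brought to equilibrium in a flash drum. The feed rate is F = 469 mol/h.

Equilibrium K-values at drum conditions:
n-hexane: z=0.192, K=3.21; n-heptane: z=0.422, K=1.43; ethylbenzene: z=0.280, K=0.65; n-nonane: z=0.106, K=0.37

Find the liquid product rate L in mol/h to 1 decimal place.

L = 73.7 mol/h

Newton iteration, ψ⁰ = 0.5:
  ψ = 0.500: g = 0.1347, g' = -0.405 → ψ = 0.833
  ψ = 0.833: g = 0.0042, g' = -0.413 → ψ = 0.843
Converged at ψ = 0.843.
Then V = ψ·F = 0.8429·469 = 395.3 mol/h and L = F − V = 73.7 mol/h.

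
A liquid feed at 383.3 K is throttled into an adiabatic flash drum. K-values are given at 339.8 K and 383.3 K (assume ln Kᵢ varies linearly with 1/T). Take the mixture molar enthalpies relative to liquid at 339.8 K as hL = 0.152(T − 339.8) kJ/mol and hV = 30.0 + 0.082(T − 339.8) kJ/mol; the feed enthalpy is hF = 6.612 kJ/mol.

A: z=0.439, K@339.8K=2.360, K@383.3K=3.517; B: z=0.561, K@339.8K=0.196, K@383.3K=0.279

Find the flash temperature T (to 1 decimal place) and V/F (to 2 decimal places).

T = 346.7 K, V/F = 0.19

Adiabatic flash: solve Rachford–Rice at each trial T, then check hF = ψ·hV(T) + (1−ψ)·hL(T).
  T = 339.8 K: K = (2.360, 0.196), RR gives ψ = 0.134, H_out = 4.006 kJ/mol
  T = 383.3 K: K = (3.517, 0.279), RR gives ψ = 0.386, H_out = 17.016 kJ/mol
  T = 361.6 K: K = (2.917, 0.236), RR gives ψ = 0.282, H_out = 11.352 kJ/mol
  T = 350.7 K: K = (2.632, 0.216), RR gives ψ = 0.216, H_out = 7.979 kJ/mol
  T = 345.2 K: K = (2.493, 0.206), RR gives ψ = 0.177, H_out = 6.067 kJ/mol
  T = 347.9 K: K = (2.561, 0.211), RR gives ψ = 0.197, H_out = 7.026 kJ/mol
  T = 346.5 K: K = (2.526, 0.208), RR gives ψ = 0.187, H_out = 6.534 kJ/mol
Linear interpolation between T = 346.5 (H_out = 6.534) and T = 347.9 (H_out = 7.026) on hF = 6.612 gives T ≈ 346.7 K, at which ψ = 0.19.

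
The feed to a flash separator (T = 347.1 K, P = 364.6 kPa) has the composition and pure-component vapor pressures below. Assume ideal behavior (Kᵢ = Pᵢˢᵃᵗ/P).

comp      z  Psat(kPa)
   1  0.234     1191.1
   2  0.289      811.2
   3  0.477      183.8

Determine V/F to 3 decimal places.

Raoult's law: Kᵢ = Pᵢˢᵃᵗ/P = Pᵢˢᵃᵗ/364.6.
  K_1 = 1191.1/364.6 = 3.26687, K_2 = 811.2/364.6 = 2.22490, K_3 = 183.8/364.6 = 0.50411
Rachford–Rice: g(V/F) = Σ zᵢ(Kᵢ−1)/(1+V/F(Kᵢ−1)) = 0.
Check two-phase: ΣzᵢKᵢ = 1.648 > 1 and Σzᵢ/Kᵢ = 1.148 > 1, so g(0) = 0.648 > 0 and g(1) = -0.148 < 0.
Newton–Raphson from V/F = 0.5:
  V/F = 0.500: g = 0.1537, g' = -0.638 → V/F = 0.741
  V/F = 0.741: g = 0.0097, g' = -0.580 → V/F = 0.758
Converged at V/F = 0.757.

V/F = 0.757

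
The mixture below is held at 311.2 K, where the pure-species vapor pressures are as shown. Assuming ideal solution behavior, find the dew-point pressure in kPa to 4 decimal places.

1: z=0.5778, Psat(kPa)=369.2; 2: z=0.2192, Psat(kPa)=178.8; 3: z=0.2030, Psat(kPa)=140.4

Pdew = 236.0258 kPa

At the dew point ψ → 1, so Σzᵢ/Kᵢ = 1 with Kᵢ = Pᵢˢᵃᵗ/P ⇒ 1/P = Σzᵢ/Pᵢˢᵃᵗ.
1/P = 0.5778/369.2 + 0.2192/178.8 + 0.2030/140.4 = 0.0042368 ⇒ P = 236.0258 kPa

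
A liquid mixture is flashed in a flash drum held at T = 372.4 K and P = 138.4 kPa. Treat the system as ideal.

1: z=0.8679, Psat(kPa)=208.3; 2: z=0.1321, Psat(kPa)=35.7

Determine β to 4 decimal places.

β = 0.9080

Raoult's law: Kᵢ = Pᵢˢᵃᵗ/P = Pᵢˢᵃᵗ/138.4.
  K_1 = 208.3/138.4 = 1.505058, K_2 = 35.7/138.4 = 0.257948
Newton iteration, β⁰ = 0.67:
  β = 0.6700: g = 0.13256, g' = -0.4113 → β = 0.9923
  β = 0.9923: g = -0.07980, g' = -1.1447 → β = 0.9226
  β = 0.9226: g = -0.01180, g' = -0.8343 → β = 0.9085
  β = 0.9085: g = -0.00033, g' = -0.7890 → β = 0.9080
Converged at β = 0.9080.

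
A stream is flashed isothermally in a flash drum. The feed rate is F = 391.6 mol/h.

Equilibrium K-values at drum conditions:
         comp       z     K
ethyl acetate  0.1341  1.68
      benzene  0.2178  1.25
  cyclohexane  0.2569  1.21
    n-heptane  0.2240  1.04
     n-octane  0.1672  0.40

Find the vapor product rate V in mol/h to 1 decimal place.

V = 257.9 mol/h

Rachford–Rice: g(β) = Σ zᵢ(Kᵢ−1)/(1+β(Kᵢ−1)) = 0.
Feasibility: ΣzᵢKᵢ = 1.1082, Σzᵢ/Kᵢ = 1.0998 — both > 1, two phases present.
Iterate (Newton) starting at β = 0.5:
  β = 0.5000: g = 0.03074, g' = -0.1778 → β = 0.6730
  β = 0.6730: g = -0.00310, g' = -0.2175 → β = 0.6587
  β = 0.6587: g = -0.00003, g' = -0.2133 → β = 0.6586
Converged at β = 0.6586.
Then V = β·F = 0.6586·391.6 = 257.9 mol/h and L = F − V = 133.7 mol/h.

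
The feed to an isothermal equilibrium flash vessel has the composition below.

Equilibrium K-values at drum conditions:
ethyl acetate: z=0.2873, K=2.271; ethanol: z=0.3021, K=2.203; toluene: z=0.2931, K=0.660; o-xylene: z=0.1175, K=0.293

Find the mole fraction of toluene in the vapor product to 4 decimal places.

Material balance + equilibrium reduce to Σ zᵢ(Kᵢ−1)/(1+β(Kᵢ−1)) = 0.
Feasibility: ΣzᵢKᵢ = 1.5459, Σzᵢ/Kᵢ = 1.1088 — both > 1, two phases present.
Iterate (Newton) starting at β = 0.5:
  β = 0.5000: g = 0.20164, g' = -0.5337 → β = 0.8778
  β = 0.8778: g = -0.01167, g' = -0.6840 → β = 0.8608
  β = 0.8608: g = -0.00019, g' = -0.6624 → β = 0.8605
Converged at β = 0.8605.
Compositions from xᵢ = zᵢ/(1+β(Kᵢ−1)), yᵢ = Kᵢxᵢ:
  ethyl acetate: x = 0.1372, y = 0.3116
  ethanol: x = 0.1484, y = 0.3270
  toluene: x = 0.4143, y = 0.2734
  o-xylene: x = 0.3000, y = 0.0879

y_toluene = 0.2734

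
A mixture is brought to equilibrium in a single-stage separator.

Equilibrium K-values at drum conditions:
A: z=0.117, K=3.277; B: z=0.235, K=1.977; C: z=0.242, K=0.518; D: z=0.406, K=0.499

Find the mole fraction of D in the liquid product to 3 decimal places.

Material balance + equilibrium reduce to Σ zᵢ(Kᵢ−1)/(1+ψ(Kᵢ−1)) = 0.
Feasibility: ΣzᵢKᵢ = 1.176, Σzᵢ/Kᵢ = 1.435 — both > 1, two phases present.
Iterate (Newton) starting at ψ = 0.63:
  ψ = 0.630: g = -0.2132, g' = -0.522 → ψ = 0.221
  ψ = 0.221: g = 0.0065, g' = -0.619 → ψ = 0.232
Converged at ψ = 0.232.
Compositions from xᵢ = zᵢ/(1+ψ(Kᵢ−1)), yᵢ = Kᵢxᵢ:
  A: x = 0.077, y = 0.251
  B: x = 0.192, y = 0.379
  C: x = 0.272, y = 0.141
  D: x = 0.459, y = 0.229

x_D = 0.459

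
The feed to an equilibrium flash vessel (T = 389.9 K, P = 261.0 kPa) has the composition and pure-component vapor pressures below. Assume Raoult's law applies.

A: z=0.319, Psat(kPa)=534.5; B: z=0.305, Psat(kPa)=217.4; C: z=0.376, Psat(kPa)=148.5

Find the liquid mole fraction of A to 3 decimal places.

Raoult's law: Kᵢ = Pᵢˢᵃᵗ/P = Pᵢˢᵃᵗ/261.0.
  K_A = 534.5/261.0 = 2.04789, K_B = 217.4/261.0 = 0.83295, K_C = 148.5/261.0 = 0.56897
Iterate (Newton) starting at ψ = 0.5:
  ψ = 0.500: g = -0.0428, g' = -0.274 → ψ = 0.344
  ψ = 0.344: g = 0.0014, g' = -0.295 → ψ = 0.349
Converged at ψ = 0.349.
Compositions from xᵢ = zᵢ/(1+ψ(Kᵢ−1)), yᵢ = Kᵢxᵢ:
  A: x = 0.234, y = 0.478
  B: x = 0.324, y = 0.270
  C: x = 0.442, y = 0.252

x_A = 0.234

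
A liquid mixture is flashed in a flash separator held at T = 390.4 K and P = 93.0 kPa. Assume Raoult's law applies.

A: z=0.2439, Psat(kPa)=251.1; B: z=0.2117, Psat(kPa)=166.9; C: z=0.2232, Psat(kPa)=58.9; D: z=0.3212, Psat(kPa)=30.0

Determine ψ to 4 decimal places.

ψ = 0.3692

Raoult's law: Kᵢ = Pᵢˢᵃᵗ/P = Pᵢˢᵃᵗ/93.0.
  K_A = 251.1/93.0 = 2.700000, K_B = 166.9/93.0 = 1.794624, K_C = 58.9/93.0 = 0.633333, K_D = 30.0/93.0 = 0.322581
Rachford–Rice: g(ψ) = Σ zᵢ(Kᵢ−1)/(1+ψ(Kᵢ−1)) = 0.
g(0) = ΣzᵢKᵢ − 1 = 0.2834 and g(1) = 1 − Σzᵢ/Kᵢ = -0.5564, so a root lies in (0, 1).
Newton–Raphson from ψ = 0.5:
  ψ = 0.5000: g = -0.08473, g' = -0.6565 → ψ = 0.3709
  ψ = 0.3709: g = -0.00112, g' = -0.6480 → ψ = 0.3692
Converged at ψ = 0.3692.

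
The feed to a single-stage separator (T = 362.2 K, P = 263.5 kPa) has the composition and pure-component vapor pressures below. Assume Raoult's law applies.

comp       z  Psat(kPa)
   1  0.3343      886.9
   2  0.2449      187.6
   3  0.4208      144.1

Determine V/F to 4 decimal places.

V/F = 0.5611

Raoult's law: Kᵢ = Pᵢˢᵃᵗ/P = Pᵢˢᵃᵗ/263.5.
  K_1 = 886.9/263.5 = 3.365844, K_2 = 187.6/263.5 = 0.711954, K_3 = 144.1/263.5 = 0.546869
Material balance + equilibrium reduce to Σ zᵢ(Kᵢ−1)/(1+V/F(Kᵢ−1)) = 0.
g(0) = ΣzᵢKᵢ − 1 = 0.5297 and g(1) = 1 − Σzᵢ/Kᵢ = -0.2128, so a root lies in (0, 1).
Newton–Raphson from V/F = 0.59:
  V/F = 0.5900: g = -0.01513, g' = -0.5164 → V/F = 0.5607
  V/F = 0.5607: g = 0.00019, g' = -0.5299 → V/F = 0.5611
Converged at V/F = 0.5611.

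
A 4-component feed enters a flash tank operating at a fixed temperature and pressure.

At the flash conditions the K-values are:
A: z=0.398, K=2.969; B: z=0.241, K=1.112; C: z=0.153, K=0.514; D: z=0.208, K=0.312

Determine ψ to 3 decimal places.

ψ = 0.652

Let ψ = V/F and solve Σ zᵢ(Kᵢ−1)/(1+ψ(Kᵢ−1)) = 0.
Feasibility: ΣzᵢKᵢ = 1.593, Σzᵢ/Kᵢ = 1.315 — both > 1, two phases present.
Newton–Raphson from ψ = 0.59:
  ψ = 0.590: g = 0.0427, g' = -0.683 → ψ = 0.653
  ψ = 0.653: g = -0.0004, g' = -0.700 → ψ = 0.652
Converged at ψ = 0.652.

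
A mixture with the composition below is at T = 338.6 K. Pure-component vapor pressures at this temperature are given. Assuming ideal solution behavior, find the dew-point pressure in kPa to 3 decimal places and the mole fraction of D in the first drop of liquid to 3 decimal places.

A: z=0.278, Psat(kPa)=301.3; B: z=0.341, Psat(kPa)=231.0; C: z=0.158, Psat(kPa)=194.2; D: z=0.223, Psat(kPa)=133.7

At the dew point ψ → 1, so Σzᵢ/Kᵢ = 1 with Kᵢ = Pᵢˢᵃᵗ/P ⇒ 1/P = Σzᵢ/Pᵢˢᵃᵗ.
1/P = 0.278/301.3 + 0.341/231.0 + 0.158/194.2 + 0.223/133.7 = 0.004880 ⇒ P = 204.903 kPa
xᵢ = zᵢP/Pᵢˢᵃᵗ ⇒ x_D = 0.223·204.903/133.7 = 0.342

Pdew = 204.903 kPa, x_D = 0.342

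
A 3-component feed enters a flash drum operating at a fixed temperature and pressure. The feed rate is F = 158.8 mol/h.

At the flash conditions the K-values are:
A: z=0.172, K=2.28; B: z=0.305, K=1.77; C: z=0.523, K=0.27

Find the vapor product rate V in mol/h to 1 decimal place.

V = 16.2 mol/h

Rachford–Rice: g(V/F) = Σ zᵢ(Kᵢ−1)/(1+V/F(Kᵢ−1)) = 0.
Check two-phase: ΣzᵢKᵢ = 1.073 > 1 and Σzᵢ/Kᵢ = 2.185 > 1, so g(0) = 0.073 > 0 and g(1) = -1.185 < 0.
Newton iteration, V/F⁰ = 0.41:
  V/F = 0.410: g = -0.2220, g' = -0.793 → V/F = 0.130
  V/F = 0.130: g = -0.0197, g' = -0.697 → V/F = 0.102
Converged at V/F = 0.102.
Then V = V/F·F = 0.1020·158.8 = 16.2 mol/h and L = F − V = 142.6 mol/h.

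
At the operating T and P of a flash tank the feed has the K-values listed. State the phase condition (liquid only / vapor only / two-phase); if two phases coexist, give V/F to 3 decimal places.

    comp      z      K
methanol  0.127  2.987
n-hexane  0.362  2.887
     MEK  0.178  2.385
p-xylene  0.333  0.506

vapor only

ΣzᵢKᵢ = 2.017; Σzᵢ/Kᵢ = 0.901.
Since Σzᵢ/Kᵢ < 1 the mixture is above its dew point — single vapor phase.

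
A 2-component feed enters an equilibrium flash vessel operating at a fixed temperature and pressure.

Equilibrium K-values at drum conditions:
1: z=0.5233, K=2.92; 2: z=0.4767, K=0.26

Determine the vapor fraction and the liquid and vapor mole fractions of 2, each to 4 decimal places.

Binary case is linear: z₁(K₁−1)(1+ψ(K₂−1)) + z₂(K₂−1)(1+ψ(K₁−1)) = 0
⇒ ψ = [z₁(K₁−1)+z₂(K₂−1)] / [−(K₁−1)(K₂−1)] = 0.65198/1.42080 = 0.4589
Compositions from xᵢ = zᵢ/(1+ψ(Kᵢ−1)), yᵢ = Kᵢxᵢ:
  1: x = 0.2782, y = 0.8123
  2: x = 0.7218, y = 0.1877

ψ = 0.4589, x_2 = 0.7218, y_2 = 0.1877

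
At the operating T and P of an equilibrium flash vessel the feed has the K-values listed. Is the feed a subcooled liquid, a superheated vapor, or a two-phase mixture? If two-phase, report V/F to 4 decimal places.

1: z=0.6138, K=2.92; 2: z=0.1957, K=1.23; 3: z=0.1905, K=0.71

ΣzᵢKᵢ = 2.1683; Σzᵢ/Kᵢ = 0.6376.
Since Σzᵢ/Kᵢ < 1 the mixture is above its dew point — single vapor phase.

superheated vapor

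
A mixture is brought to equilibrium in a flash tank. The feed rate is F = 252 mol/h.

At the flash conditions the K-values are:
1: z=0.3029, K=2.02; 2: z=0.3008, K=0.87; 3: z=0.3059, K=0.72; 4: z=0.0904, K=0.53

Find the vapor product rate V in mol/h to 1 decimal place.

V = 135.2 mol/h

Material balance + equilibrium reduce to Σ zᵢ(Kᵢ−1)/(1+ψ(Kᵢ−1)) = 0.
Feasibility: ΣzᵢKᵢ = 1.1417, Σzᵢ/Kᵢ = 1.0911 — both > 1, two phases present.
Iterate (Newton) starting at ψ = 0.58:
  ψ = 0.5800: g = -0.00884, g' = -0.2023 → ψ = 0.5363
  ψ = 0.5363: g = 0.00009, g' = -0.2065 → ψ = 0.5367
Converged at ψ = 0.5367.
Then V = ψ·F = 0.5367·252 = 135.2 mol/h and L = F − V = 116.8 mol/h.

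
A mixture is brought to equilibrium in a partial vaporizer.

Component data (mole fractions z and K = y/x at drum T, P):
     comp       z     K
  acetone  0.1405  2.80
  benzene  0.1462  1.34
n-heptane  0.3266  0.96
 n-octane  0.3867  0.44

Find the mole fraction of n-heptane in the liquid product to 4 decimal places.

x_n-heptane = 0.3285

Rachford–Rice: g(β) = Σ zᵢ(Kᵢ−1)/(1+β(Kᵢ−1)) = 0.
Check two-phase: ΣzᵢKᵢ = 1.0730 > 1 and Σzᵢ/Kᵢ = 1.3784 > 1, so g(0) = 0.0730 > 0 and g(1) = -0.3784 < 0.
Iterate (Newton) starting at β = 0.48:
  β = 0.4800: g = -0.13107, g' = -0.3709 → β = 0.1266
  β = 0.1266: g = 0.00742, g' = -0.4585 → β = 0.1428
  β = 0.1428: g = 0.00009, g' = -0.4473 → β = 0.1430
Converged at β = 0.1430.
Compositions from xᵢ = zᵢ/(1+β(Kᵢ−1)), yᵢ = Kᵢxᵢ:
  acetone: x = 0.1117, y = 0.3129
  benzene: x = 0.1394, y = 0.1868
  n-heptane: x = 0.3285, y = 0.3153
  n-octane: x = 0.4204, y = 0.1850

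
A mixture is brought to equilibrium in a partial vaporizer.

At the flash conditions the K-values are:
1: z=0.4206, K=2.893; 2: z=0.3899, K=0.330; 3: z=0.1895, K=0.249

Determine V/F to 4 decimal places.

V/F = 0.2973

Material balance + equilibrium reduce to Σ zᵢ(Kᵢ−1)/(1+V/F(Kᵢ−1)) = 0.
g(0) = ΣzᵢKᵢ − 1 = 0.3926 and g(1) = 1 − Σzᵢ/Kᵢ = -1.0879, so a root lies in (0, 1).
Newton–Raphson from V/F = 0.52:
  V/F = 0.5200: g = -0.23318, g' = -1.0827 → V/F = 0.3046
  V/F = 0.3046: g = -0.00778, g' = -1.0623 → V/F = 0.2973
Converged at V/F = 0.2973.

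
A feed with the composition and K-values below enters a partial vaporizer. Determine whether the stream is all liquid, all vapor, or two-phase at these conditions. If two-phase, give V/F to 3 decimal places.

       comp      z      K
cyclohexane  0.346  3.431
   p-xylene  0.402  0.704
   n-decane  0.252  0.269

ΣzᵢKᵢ = 1.538; Σzᵢ/Kᵢ = 1.609.
Both exceed 1, so a two-phase solution exists.
Let ψ = V/F and solve Σ zᵢ(Kᵢ−1)/(1+ψ(Kᵢ−1)) = 0.
Newton iteration, ψ⁰ = 0.62:
  ψ = 0.620: g = -0.1472, g' = -0.829 → ψ = 0.442
  ψ = 0.442: g = -0.0039, g' = -0.815 → ψ = 0.438
Converged at ψ = 0.438.

two-phase, V/F = 0.438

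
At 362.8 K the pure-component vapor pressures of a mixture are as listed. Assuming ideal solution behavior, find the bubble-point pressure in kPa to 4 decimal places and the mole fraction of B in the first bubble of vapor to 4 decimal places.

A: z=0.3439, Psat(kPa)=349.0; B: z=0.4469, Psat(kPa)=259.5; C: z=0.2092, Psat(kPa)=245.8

At the bubble point ψ → 0, so ΣzᵢKᵢ = 1 with Kᵢ = Pᵢˢᵃᵗ/P ⇒ P = ΣzᵢPᵢˢᵃᵗ.
P = 0.3439·349.0 + 0.4469·259.5 + 0.2092·245.8 = 287.4130 kPa
yᵢ = zᵢPᵢˢᵃᵗ/P ⇒ y_B = 0.4469·259.5/287.4130 = 0.4035

Pbub = 287.4130 kPa, y_B = 0.4035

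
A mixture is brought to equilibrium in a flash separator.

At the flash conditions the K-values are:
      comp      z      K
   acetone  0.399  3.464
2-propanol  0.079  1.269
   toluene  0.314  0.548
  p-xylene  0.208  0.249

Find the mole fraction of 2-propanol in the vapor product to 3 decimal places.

Material balance + equilibrium reduce to Σ zᵢ(Kᵢ−1)/(1+ψ(Kᵢ−1)) = 0.
Feasibility: ΣzᵢKᵢ = 1.706, Σzᵢ/Kᵢ = 1.586 — both > 1, two phases present.
Newton iteration, ψ⁰ = 0.5:
  ψ = 0.500: g = 0.0257, g' = -0.899 → ψ = 0.529
Converged at ψ = 0.529.
Compositions from xᵢ = zᵢ/(1+ψ(Kᵢ−1)), yᵢ = Kᵢxᵢ:
  acetone: x = 0.173, y = 0.600
  2-propanol: x = 0.069, y = 0.088
  toluene: x = 0.413, y = 0.226
  p-xylene: x = 0.345, y = 0.086

y_2-propanol = 0.088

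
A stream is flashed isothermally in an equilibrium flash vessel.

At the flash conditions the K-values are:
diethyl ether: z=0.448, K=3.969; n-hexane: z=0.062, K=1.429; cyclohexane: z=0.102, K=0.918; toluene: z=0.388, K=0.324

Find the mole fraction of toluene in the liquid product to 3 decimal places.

x_toluene = 0.691

Material balance + equilibrium reduce to Σ zᵢ(Kᵢ−1)/(1+V/F(Kᵢ−1)) = 0.
g(0) = ΣzᵢKᵢ − 1 = 1.086 and g(1) = 1 − Σzᵢ/Kᵢ = -0.465, so a root lies in (0, 1).
Newton–Raphson from V/F = 0.38:
  V/F = 0.380: g = 0.2863, g' = -1.202 → V/F = 0.618
  V/F = 0.618: g = 0.0308, g' = -1.022 → V/F = 0.648
Converged at V/F = 0.648.
Compositions from xᵢ = zᵢ/(1+V/F(Kᵢ−1)), yᵢ = Kᵢxᵢ:
  diethyl ether: x = 0.153, y = 0.608
  n-hexane: x = 0.049, y = 0.069
  cyclohexane: x = 0.108, y = 0.099
  toluene: x = 0.691, y = 0.224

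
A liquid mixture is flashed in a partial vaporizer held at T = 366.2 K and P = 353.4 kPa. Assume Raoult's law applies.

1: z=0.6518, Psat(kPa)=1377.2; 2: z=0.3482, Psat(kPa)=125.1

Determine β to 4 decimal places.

Raoult's law: Kᵢ = Pᵢˢᵃᵗ/P = Pᵢˢᵃᵗ/353.4.
  K_1 = 1377.2/353.4 = 3.897001, K_2 = 125.1/353.4 = 0.353990
Let β = V/F and solve Σ zᵢ(Kᵢ−1)/(1+β(Kᵢ−1)) = 0.
Check two-phase: ΣzᵢKᵢ = 2.6633 > 1 and Σzᵢ/Kᵢ = 1.1509 > 1, so g(0) = 1.6633 > 0 and g(1) = -0.1509 < 0.
Binary case is linear: z₁(K₁−1)(1+β(K₂−1)) + z₂(K₂−1)(1+β(K₁−1)) = 0
⇒ β = [z₁(K₁−1)+z₂(K₂−1)] / [−(K₁−1)(K₂−1)] = 1.66332/1.87149 = 0.8888

β = 0.8888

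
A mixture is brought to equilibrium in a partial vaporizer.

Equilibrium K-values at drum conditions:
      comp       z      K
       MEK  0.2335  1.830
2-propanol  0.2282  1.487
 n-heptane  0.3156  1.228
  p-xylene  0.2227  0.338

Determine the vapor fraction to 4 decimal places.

Material balance + equilibrium reduce to Σ zᵢ(Kᵢ−1)/(1+ψ(Kᵢ−1)) = 0.
Check two-phase: ΣzᵢKᵢ = 1.2295 > 1 and Σzᵢ/Kᵢ = 1.1969 > 1, so g(0) = 0.2295 > 0 and g(1) = -0.1969 < 0.
Iterate (Newton) starting at ψ = 0.38:
  ψ = 0.3800: g = 0.11035, g' = -0.3196 → ψ = 0.7253
  ψ = 0.7253: g = -0.01873, g' = -0.4654 → ψ = 0.6850
  ψ = 0.6850: g = -0.00063, g' = -0.4348 → ψ = 0.6836
Converged at ψ = 0.6836.

ψ = 0.6836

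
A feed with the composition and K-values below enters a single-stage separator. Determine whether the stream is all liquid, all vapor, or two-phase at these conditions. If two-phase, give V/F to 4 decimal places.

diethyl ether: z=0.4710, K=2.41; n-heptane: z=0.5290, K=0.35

two-phase, V/F = 0.3494

ΣzᵢKᵢ = 1.3203; Σzᵢ/Kᵢ = 1.7069.
Both exceed 1, so a two-phase solution exists.
Rachford–Rice: g(ψ) = Σ zᵢ(Kᵢ−1)/(1+ψ(Kᵢ−1)) = 0.
Binary case is linear: z₁(K₁−1)(1+ψ(K₂−1)) + z₂(K₂−1)(1+ψ(K₁−1)) = 0
⇒ ψ = [z₁(K₁−1)+z₂(K₂−1)] / [−(K₁−1)(K₂−1)] = 0.32026/0.91650 = 0.3494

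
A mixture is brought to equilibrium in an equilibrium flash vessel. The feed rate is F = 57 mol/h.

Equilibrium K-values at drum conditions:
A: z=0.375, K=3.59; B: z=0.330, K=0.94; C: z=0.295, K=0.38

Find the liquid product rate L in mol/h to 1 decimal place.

Iterate (Newton) starting at β = 0.5:
  β = 0.500: g = 0.1377, g' = -0.717 → β = 0.692
  β = 0.692: g = 0.0068, g' = -0.672 → β = 0.702
Converged at β = 0.702.
Then V = β·F = 0.7022·57 = 40.0 mol/h and L = F − V = 17.0 mol/h.

L = 17.0 mol/h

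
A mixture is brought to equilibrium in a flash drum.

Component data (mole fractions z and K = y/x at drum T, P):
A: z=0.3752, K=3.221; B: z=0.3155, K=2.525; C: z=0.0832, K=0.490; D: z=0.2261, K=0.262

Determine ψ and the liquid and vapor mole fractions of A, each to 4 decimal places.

Rachford–Rice: g(ψ) = Σ zᵢ(Kᵢ−1)/(1+ψ(Kᵢ−1)) = 0.
Feasibility: ΣzᵢKᵢ = 2.1052, Σzᵢ/Kᵢ = 1.2742 — both > 1, two phases present.
Iterate (Newton) starting at ψ = 0.5:
  ψ = 0.5000: g = 0.34643, g' = -1.0000 → ψ = 0.8464
  ψ = 0.8464: g = -0.01986, g' = -1.3041 → ψ = 0.8312
  ψ = 0.8312: g = -0.00034, g' = -1.2605 → ψ = 0.8309
Converged at ψ = 0.8309.
Compositions from xᵢ = zᵢ/(1+ψ(Kᵢ−1)), yᵢ = Kᵢxᵢ:
  A: x = 0.1319, y = 0.4247
  B: x = 0.1392, y = 0.3514
  C: x = 0.1444, y = 0.0708
  D: x = 0.5846, y = 0.1532

ψ = 0.8309, x_A = 0.1319, y_A = 0.4247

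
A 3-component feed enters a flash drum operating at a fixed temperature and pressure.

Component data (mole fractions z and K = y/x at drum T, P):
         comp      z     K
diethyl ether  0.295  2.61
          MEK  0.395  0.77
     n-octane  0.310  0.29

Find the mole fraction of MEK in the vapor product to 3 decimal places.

y_MEK = 0.320

Material balance + equilibrium reduce to Σ zᵢ(Kᵢ−1)/(1+V/F(Kᵢ−1)) = 0.
Check two-phase: ΣzᵢKᵢ = 1.164 > 1 and Σzᵢ/Kᵢ = 1.695 > 1, so g(0) = 0.164 > 0 and g(1) = -0.695 < 0.
Newton iteration, V/F⁰ = 0.34:
  V/F = 0.340: g = -0.0818, g' = -0.615 → V/F = 0.207
  V/F = 0.207: g = 0.0027, g' = -0.668 → V/F = 0.211
Converged at V/F = 0.211.
Compositions from xᵢ = zᵢ/(1+V/F(Kᵢ−1)), yᵢ = Kᵢxᵢ:
  diethyl ether: x = 0.220, y = 0.575
  MEK: x = 0.415, y = 0.320
  n-octane: x = 0.365, y = 0.106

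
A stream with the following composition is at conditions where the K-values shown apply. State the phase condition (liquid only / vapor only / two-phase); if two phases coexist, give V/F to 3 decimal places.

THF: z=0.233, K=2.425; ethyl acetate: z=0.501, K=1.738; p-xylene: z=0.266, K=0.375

two-phase, V/F = 0.883

ΣzᵢKᵢ = 1.536; Σzᵢ/Kᵢ = 1.094.
Both exceed 1, so a two-phase solution exists.
Iterate (Newton) starting at ψ = 0.42:
  ψ = 0.420: g = 0.2645, g' = -0.535 → ψ = 0.914
  ψ = 0.914: g = -0.0229, g' = -0.752 → ψ = 0.884
  ψ = 0.884: g = -0.0006, g' = -0.711 → ψ = 0.883
Converged at ψ = 0.883.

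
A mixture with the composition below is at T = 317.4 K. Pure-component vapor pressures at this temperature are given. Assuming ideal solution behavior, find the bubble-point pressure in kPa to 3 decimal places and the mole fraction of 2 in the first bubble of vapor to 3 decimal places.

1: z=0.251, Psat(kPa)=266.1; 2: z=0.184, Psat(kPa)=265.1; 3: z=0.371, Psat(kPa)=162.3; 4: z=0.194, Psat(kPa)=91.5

Pbub = 193.534 kPa, y_2 = 0.252

At the bubble point ψ → 0, so ΣzᵢKᵢ = 1 with Kᵢ = Pᵢˢᵃᵗ/P ⇒ P = ΣzᵢPᵢˢᵃᵗ.
P = 0.251·266.1 + 0.184·265.1 + 0.371·162.3 + 0.194·91.5 = 193.534 kPa
yᵢ = zᵢPᵢˢᵃᵗ/P ⇒ y_2 = 0.184·265.1/193.534 = 0.252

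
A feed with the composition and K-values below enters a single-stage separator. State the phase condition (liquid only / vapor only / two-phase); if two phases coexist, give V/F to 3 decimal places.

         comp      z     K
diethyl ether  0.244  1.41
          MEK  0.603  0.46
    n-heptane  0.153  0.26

liquid only

ΣzᵢKᵢ = 0.661; Σzᵢ/Kᵢ = 2.072.
Since ΣzᵢKᵢ < 1 the mixture is below its bubble point — single liquid phase.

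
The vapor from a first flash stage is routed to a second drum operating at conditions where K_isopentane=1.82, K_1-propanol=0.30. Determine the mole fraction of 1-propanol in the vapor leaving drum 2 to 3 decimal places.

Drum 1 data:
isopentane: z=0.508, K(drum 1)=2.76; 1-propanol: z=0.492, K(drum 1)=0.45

Drum 1:
Let ψ₁ = V/F and solve Σ zᵢ(Kᵢ−1)/(1+ψ₁(Kᵢ−1)) = 0.
g(0) = ΣzᵢKᵢ − 1 = 0.623 and g(1) = 1 − Σzᵢ/Kᵢ = -0.277, so a root lies in (0, 1).
Binary case is linear: z₁(K₁−1)(1+ψ₁(K₂−1)) + z₂(K₂−1)(1+ψ₁(K₁−1)) = 0
⇒ ψ₁ = [z₁(K₁−1)+z₂(K₂−1)] / [−(K₁−1)(K₂−1)] = 0.6235/0.9680 = 0.644
Drum-1 compositions:
  isopentane: x = 0.238, y = 0.657
  1-propanol: x = 0.762, y = 0.343
Drum-2 feed = drum-1 vapor: z₂ = (0.6571, 0.3429).
Drum 2:
Iterate (Newton) starting at ψ₂ = 0.5:
  ψ₂ = 0.500: g = 0.0129, g' = -0.620 → ψ₂ = 0.521
Converged at ψ₂ = 0.521.
  isopentane: x = 0.461, y = 0.838
  1-propanol: x = 0.539, y = 0.162

y_1-propanol (drum 2) = 0.162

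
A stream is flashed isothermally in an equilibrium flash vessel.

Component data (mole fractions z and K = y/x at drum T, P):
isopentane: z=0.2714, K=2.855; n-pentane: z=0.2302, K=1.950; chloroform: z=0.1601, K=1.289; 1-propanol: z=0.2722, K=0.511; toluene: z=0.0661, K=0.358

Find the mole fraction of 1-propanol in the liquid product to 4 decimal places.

x_1-propanol = 0.4899

Rachford–Rice: g(ψ) = Σ zᵢ(Kᵢ−1)/(1+ψ(Kᵢ−1)) = 0.
g(0) = ΣzᵢKᵢ − 1 = 0.5929 and g(1) = 1 − Σzᵢ/Kᵢ = -0.0546, so a root lies in (0, 1).
Iterate (Newton) starting at ψ = 0.33:
  ψ = 0.3300: g = 0.30846, g' = -0.6273 → ψ = 0.8217
  ψ = 0.8217: g = 0.04731, g' = -0.5248 → ψ = 0.9119
  ψ = 0.9119: g = -0.00173, g' = -0.5674 → ψ = 0.9088
Converged at ψ = 0.9088.
Compositions from xᵢ = zᵢ/(1+ψ(Kᵢ−1)), yᵢ = Kᵢxᵢ:
  isopentane: x = 0.1010, y = 0.2885
  n-pentane: x = 0.1235, y = 0.2409
  chloroform: x = 0.1268, y = 0.1634
  1-propanol: x = 0.4899, y = 0.2504
  toluene: x = 0.1587, y = 0.0568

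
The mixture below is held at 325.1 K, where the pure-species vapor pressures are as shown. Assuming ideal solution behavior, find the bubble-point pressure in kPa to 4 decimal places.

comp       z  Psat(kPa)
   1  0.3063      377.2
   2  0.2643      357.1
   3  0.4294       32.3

At the bubble point ψ → 0, so ΣzᵢKᵢ = 1 with Kᵢ = Pᵢˢᵃᵗ/P ⇒ P = ΣzᵢPᵢˢᵃᵗ.
P = 0.3063·377.2 + 0.2643·357.1 + 0.4294·32.3 = 223.7875 kPa

Pbub = 223.7875 kPa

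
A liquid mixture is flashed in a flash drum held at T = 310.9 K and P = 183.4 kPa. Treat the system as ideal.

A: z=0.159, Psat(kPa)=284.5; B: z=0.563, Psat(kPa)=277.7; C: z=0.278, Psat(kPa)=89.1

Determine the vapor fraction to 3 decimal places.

Raoult's law: Kᵢ = Pᵢˢᵃᵗ/P = Pᵢˢᵃᵗ/183.4.
  K_A = 284.5/183.4 = 1.55125, K_B = 277.7/183.4 = 1.51418, K_C = 89.1/183.4 = 0.48582
Iterate (Newton) starting at ψ = 0.37:
  ψ = 0.370: g = 0.1395, g' = -0.250 → ψ = 0.927
  ψ = 0.927: g = -0.0190, g' = -0.358 → ψ = 0.874
  ψ = 0.874: g = -0.0006, g' = -0.335 → ψ = 0.872
Converged at ψ = 0.872.

ψ = 0.872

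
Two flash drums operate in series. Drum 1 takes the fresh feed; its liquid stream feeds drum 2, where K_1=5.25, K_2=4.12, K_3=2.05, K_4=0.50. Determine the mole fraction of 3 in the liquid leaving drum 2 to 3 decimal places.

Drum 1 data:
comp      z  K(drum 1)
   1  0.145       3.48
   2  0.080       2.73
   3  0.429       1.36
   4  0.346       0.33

Drum 1:
Material balance + equilibrium reduce to Σ zᵢ(Kᵢ−1)/(1+ψ₁(Kᵢ−1)) = 0.
Feasibility: ΣzᵢKᵢ = 1.421, Σzᵢ/Kᵢ = 1.435 — both > 1, two phases present.
Newton–Raphson from ψ₁ = 0.5:
  ψ₁ = 0.500: g = 0.0170, g' = -0.638 → ψ₁ = 0.527
Converged at ψ₁ = 0.527.
Drum-1 compositions:
  1: x = 0.063, y = 0.219
  2: x = 0.042, y = 0.114
  3: x = 0.361, y = 0.490
  4: x = 0.535, y = 0.176
Drum-2 feed = drum-1 liquid: z₂ = (0.0629, 0.0419, 0.3606, 0.5346).
Drum 2:
Material balance + equilibrium reduce to Σ zᵢ(Kᵢ−1)/(1+ψ₂(Kᵢ−1)) = 0.
Feasibility: ΣzᵢKᵢ = 1.509, Σzᵢ/Kᵢ = 1.267 — both > 1, two phases present.
Newton iteration, ψ₂⁰ = 0.43:
  ψ₂ = 0.430: g = 0.0707, g' = -0.622 → ψ₂ = 0.544
  ψ₂ = 0.544: g = 0.0032, g' = -0.573 → ψ₂ = 0.549
Converged at ψ₂ = 0.549.
  1: x = 0.019, y = 0.099
  2: x = 0.015, y = 0.064
  3: x = 0.229, y = 0.469
  4: x = 0.737, y = 0.368

x_3 (drum 2) = 0.229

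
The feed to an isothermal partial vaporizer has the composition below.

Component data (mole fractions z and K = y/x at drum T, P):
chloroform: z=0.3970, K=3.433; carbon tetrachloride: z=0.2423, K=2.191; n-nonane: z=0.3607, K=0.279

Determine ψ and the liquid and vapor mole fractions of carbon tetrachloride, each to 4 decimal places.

Material balance + equilibrium reduce to Σ zᵢ(Kᵢ−1)/(1+ψ(Kᵢ−1)) = 0.
Feasibility: ΣzᵢKᵢ = 1.9944, Σzᵢ/Kᵢ = 1.5191 — both > 1, two phases present.
Newton–Raphson from ψ = 0.52:
  ψ = 0.5200: g = 0.18858, g' = -1.0690 → ψ = 0.6964
  ψ = 0.6964: g = -0.00610, g' = -1.1828 → ψ = 0.6913
  ψ = 0.6913: g = -0.00002, g' = -1.1754 → ψ = 0.6912
Converged at ψ = 0.6912.
Compositions from xᵢ = zᵢ/(1+ψ(Kᵢ−1)), yᵢ = Kᵢxᵢ:
  chloroform: x = 0.1480, y = 0.5082
  carbon tetrachloride: x = 0.1329, y = 0.2912
  n-nonane: x = 0.7191, y = 0.2006

ψ = 0.6912, x_carbon tetrachloride = 0.1329, y_carbon tetrachloride = 0.2912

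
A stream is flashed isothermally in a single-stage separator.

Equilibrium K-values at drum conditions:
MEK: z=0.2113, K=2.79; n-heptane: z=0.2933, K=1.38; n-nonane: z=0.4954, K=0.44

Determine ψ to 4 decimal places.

Material balance + equilibrium reduce to Σ zᵢ(Kᵢ−1)/(1+ψ(Kᵢ−1)) = 0.
Feasibility: ΣzᵢKᵢ = 1.2123, Σzᵢ/Kᵢ = 1.4142 — both > 1, two phases present.
Iterate (Newton) starting at ψ = 0.5:
  ψ = 0.5000: g = -0.09206, g' = -0.5181 → ψ = 0.3223
  ψ = 0.3223: g = 0.00061, g' = -0.5372 → ψ = 0.3235
Converged at ψ = 0.3235.

ψ = 0.3235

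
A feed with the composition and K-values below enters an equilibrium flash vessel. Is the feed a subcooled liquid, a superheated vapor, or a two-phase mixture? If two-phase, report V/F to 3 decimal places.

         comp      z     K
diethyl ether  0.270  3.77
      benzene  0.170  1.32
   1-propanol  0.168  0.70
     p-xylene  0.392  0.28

ΣzᵢKᵢ = 1.470; Σzᵢ/Kᵢ = 1.840.
Both exceed 1, so a two-phase solution exists.
Rachford–Rice: g(ψ) = Σ zᵢ(Kᵢ−1)/(1+ψ(Kᵢ−1)) = 0.
Iterate (Newton) starting at ψ = 0.37:
  ψ = 0.370: g = -0.0234, g' = -0.916 → ψ = 0.344
  ψ = 0.344: g = 0.0002, g' = -0.935 → ψ = 0.345
Converged at ψ = 0.345.

two-phase, V/F = 0.345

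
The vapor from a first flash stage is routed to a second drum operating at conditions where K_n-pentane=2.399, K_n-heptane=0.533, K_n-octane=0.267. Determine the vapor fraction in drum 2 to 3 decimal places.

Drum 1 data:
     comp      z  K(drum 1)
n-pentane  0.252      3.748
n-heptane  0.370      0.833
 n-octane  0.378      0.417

Drum 1:
Material balance + equilibrium reduce to Σ zᵢ(Kᵢ−1)/(1+ψ₁(Kᵢ−1)) = 0.
Feasibility: ΣzᵢKᵢ = 1.410, Σzᵢ/Kᵢ = 1.418 — both > 1, two phases present.
Newton–Raphson from ψ₁ = 0.5:
  ψ₁ = 0.500: g = -0.0868, g' = -0.606 → ψ₁ = 0.357
  ψ₁ = 0.357: g = 0.0057, g' = -0.702 → ψ₁ = 0.365
Converged at ψ₁ = 0.365.
Drum-1 compositions:
  n-pentane: x = 0.126, y = 0.472
  n-heptane: x = 0.394, y = 0.328
  n-octane: x = 0.480, y = 0.200
Drum-2 feed = drum-1 vapor: z₂ = (0.4716, 0.3282, 0.2002).
Drum 2:
Material balance + equilibrium reduce to Σ zᵢ(Kᵢ−1)/(1+ψ₂(Kᵢ−1)) = 0.
Feasibility: ΣzᵢKᵢ = 1.360, Σzᵢ/Kᵢ = 1.562 — both > 1, two phases present.
Newton–Raphson from ψ₂ = 0.36:
  ψ₂ = 0.360: g = 0.0551, g' = -0.710 → ψ₂ = 0.438
Converged at ψ₂ = 0.438.
  n-pentane: x = 0.292, y = 0.701
  n-heptane: x = 0.413, y = 0.220
  n-octane: x = 0.295, y = 0.079

V/F (drum 2) = 0.438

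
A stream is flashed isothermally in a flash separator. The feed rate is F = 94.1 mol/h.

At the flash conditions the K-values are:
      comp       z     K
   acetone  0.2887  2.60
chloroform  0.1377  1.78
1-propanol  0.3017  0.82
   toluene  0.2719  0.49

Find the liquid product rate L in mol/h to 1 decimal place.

Newton iteration, β⁰ = 0.5:
  β = 0.5000: g = 0.08808, g' = -0.4107 → β = 0.7145
  β = 0.7145: g = 0.00402, g' = -0.3834 → β = 0.7250
Converged at β = 0.7250.
Then V = β·F = 0.7250·94.1 = 68.2 mol/h and L = F − V = 25.9 mol/h.

L = 25.9 mol/h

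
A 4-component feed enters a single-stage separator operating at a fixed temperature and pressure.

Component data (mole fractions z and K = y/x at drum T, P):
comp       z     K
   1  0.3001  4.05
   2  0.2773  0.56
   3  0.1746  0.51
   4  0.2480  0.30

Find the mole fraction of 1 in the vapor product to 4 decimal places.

Let β = V/F and solve Σ zᵢ(Kᵢ−1)/(1+β(Kᵢ−1)) = 0.
g(0) = ΣzᵢKᵢ − 1 = 0.5341 and g(1) = 1 − Σzᵢ/Kᵢ = -0.7383, so a root lies in (0, 1).
Iterate (Newton) starting at β = 0.61:
  β = 0.6100: g = -0.27179, g' = -0.8969 → β = 0.3070
  β = 0.3070: g = 0.00985, g' = -1.0716 → β = 0.3162
Converged at β = 0.3162.
Compositions from xᵢ = zᵢ/(1+β(Kᵢ−1)), yᵢ = Kᵢxᵢ:
  1: x = 0.1528, y = 0.6187
  2: x = 0.3221, y = 0.1804
  3: x = 0.2066, y = 0.1054
  4: x = 0.3185, y = 0.0956

y_1 = 0.6187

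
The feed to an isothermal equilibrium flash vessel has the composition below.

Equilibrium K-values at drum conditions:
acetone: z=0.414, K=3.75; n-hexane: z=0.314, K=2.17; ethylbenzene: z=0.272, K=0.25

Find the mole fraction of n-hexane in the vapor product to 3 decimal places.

Material balance + equilibrium reduce to Σ zᵢ(Kᵢ−1)/(1+V/F(Kᵢ−1)) = 0.
g(0) = ΣzᵢKᵢ − 1 = 1.302 and g(1) = 1 − Σzᵢ/Kᵢ = -0.343, so a root lies in (0, 1).
Iterate (Newton) starting at V/F = 0.42:
  V/F = 0.420: g = 0.4768, g' = -1.193 → V/F = 0.820
  V/F = 0.820: g = 0.0081, g' = -1.438 → V/F = 0.825
Converged at V/F = 0.825.
Compositions from xᵢ = zᵢ/(1+V/F(Kᵢ−1)), yᵢ = Kᵢxᵢ:
  acetone: x = 0.127, y = 0.475
  n-hexane: x = 0.160, y = 0.347
  ethylbenzene: x = 0.714, y = 0.178

y_n-hexane = 0.347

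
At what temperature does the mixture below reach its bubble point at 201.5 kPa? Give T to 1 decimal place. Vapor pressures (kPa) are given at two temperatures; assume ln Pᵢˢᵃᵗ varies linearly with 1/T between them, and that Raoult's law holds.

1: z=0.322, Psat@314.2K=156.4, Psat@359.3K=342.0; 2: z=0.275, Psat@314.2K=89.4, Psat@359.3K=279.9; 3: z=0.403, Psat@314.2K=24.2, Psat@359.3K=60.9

Bubble-point temperature: ΣzᵢPᵢˢᵃᵗ(T) = P. Interpolate ln Pᵢˢᵃᵗ = aᵢ + bᵢ/T.
  T = 314.2 K: ΣzᵢPᵢˢᵃᵗ = 84.70 kPa
  T = 359.3 K: ΣzᵢPᵢˢᵃᵗ = 211.64 kPa
  T = 336.8 K: ΣzᵢPᵢˢᵃᵗ = 137.74 kPa
  T = 348.1 K: ΣzᵢPᵢˢᵃᵗ = 171.96 kPa
  T = 353.7 K: ΣzᵢPᵢˢᵃᵗ = 191.05 kPa
  T = 356.5 K: ΣzᵢPᵢˢᵃᵗ = 201.16 kPa
Interpolating between 356.5 K and 359.3 K gives T ≈ 356.6 K.

T = 356.6 K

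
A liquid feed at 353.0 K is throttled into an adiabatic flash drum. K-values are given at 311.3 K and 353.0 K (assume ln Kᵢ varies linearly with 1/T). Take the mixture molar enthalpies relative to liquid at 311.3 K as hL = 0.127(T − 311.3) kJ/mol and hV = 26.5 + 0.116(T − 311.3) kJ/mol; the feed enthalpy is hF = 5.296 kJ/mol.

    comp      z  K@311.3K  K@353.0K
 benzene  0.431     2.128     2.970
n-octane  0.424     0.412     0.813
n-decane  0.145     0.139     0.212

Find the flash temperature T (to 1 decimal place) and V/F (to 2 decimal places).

T = 314.0 K, V/F = 0.19

Adiabatic flash: solve Rachford–Rice at each trial T, then check hF = ψ·hV(T) + (1−ψ)·hL(T).
  T = 311.3 K: K = (2.128, 0.412, 0.139), RR gives ψ = 0.149, H_out = 3.939 kJ/mol
  T = 353.0 K: K = (2.970, 0.813, 0.212), RR gives ψ = 0.714, H_out = 23.891 kJ/mol
  T = 332.1 K: K = (2.539, 0.591, 0.174), RR gives ψ = 0.434, H_out = 14.044 kJ/mol
  T = 321.7 K: K = (2.331, 0.496, 0.156), RR gives ψ = 0.292, H_out = 9.037 kJ/mol
  T = 316.5 K: K = (2.229, 0.453, 0.147), RR gives ψ = 0.221, H_out = 6.516 kJ/mol
  T = 313.9 K: K = (2.178, 0.432, 0.143), RR gives ψ = 0.185, H_out = 5.237 kJ/mol
  T = 315.2 K: K = (2.204, 0.442, 0.145), RR gives ψ = 0.203, H_out = 5.879 kJ/mol
Linear interpolation between T = 313.9 (H_out = 5.237) and T = 315.2 (H_out = 5.879) on hF = 5.296 gives T ≈ 314.0 K, at which ψ = 0.19.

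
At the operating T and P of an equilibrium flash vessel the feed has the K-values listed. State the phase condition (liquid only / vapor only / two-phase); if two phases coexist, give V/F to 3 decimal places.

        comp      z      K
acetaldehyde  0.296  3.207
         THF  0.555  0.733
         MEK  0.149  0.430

ΣzᵢKᵢ = 1.420; Σzᵢ/Kᵢ = 1.196.
Both exceed 1, so a two-phase solution exists.
Rachford–Rice: g(ψ) = Σ zᵢ(Kᵢ−1)/(1+ψ(Kᵢ−1)) = 0.
Iterate (Newton) starting at ψ = 0.5:
  ψ = 0.500: g = 0.0208, g' = -0.473 → ψ = 0.544
  ψ = 0.544: g = 0.0004, g' = -0.454 → ψ = 0.545
Converged at ψ = 0.545.

two-phase, V/F = 0.545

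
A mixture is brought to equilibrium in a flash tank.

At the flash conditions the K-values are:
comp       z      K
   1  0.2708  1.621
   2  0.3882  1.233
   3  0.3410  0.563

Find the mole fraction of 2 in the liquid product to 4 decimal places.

x_2 = 0.3406

Rachford–Rice: g(V/F) = Σ zᵢ(Kᵢ−1)/(1+V/F(Kᵢ−1)) = 0.
Feasibility: ΣzᵢKᵢ = 1.1096, Σzᵢ/Kᵢ = 1.0876 — both > 1, two phases present.
Newton iteration, V/F⁰ = 0.52:
  V/F = 0.5200: g = 0.01496, g' = -0.1855 → V/F = 0.6006
  V/F = 0.6006: g = -0.00022, g' = -0.1913 → V/F = 0.5995
Converged at V/F = 0.5995.
Compositions from xᵢ = zᵢ/(1+V/F(Kᵢ−1)), yᵢ = Kᵢxᵢ:
  1: x = 0.1973, y = 0.3199
  2: x = 0.3406, y = 0.4200
  3: x = 0.4620, y = 0.2601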